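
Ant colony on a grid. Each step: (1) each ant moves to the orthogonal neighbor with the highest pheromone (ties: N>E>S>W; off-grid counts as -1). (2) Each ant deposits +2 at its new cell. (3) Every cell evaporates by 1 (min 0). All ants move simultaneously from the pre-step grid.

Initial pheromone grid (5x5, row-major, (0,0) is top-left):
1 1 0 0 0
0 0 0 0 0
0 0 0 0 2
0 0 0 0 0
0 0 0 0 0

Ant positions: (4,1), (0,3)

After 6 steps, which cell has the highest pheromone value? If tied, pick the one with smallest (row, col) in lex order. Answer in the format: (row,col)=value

Step 1: ant0:(4,1)->N->(3,1) | ant1:(0,3)->E->(0,4)
  grid max=1 at (0,4)
Step 2: ant0:(3,1)->N->(2,1) | ant1:(0,4)->S->(1,4)
  grid max=1 at (1,4)
Step 3: ant0:(2,1)->N->(1,1) | ant1:(1,4)->N->(0,4)
  grid max=1 at (0,4)
Step 4: ant0:(1,1)->N->(0,1) | ant1:(0,4)->S->(1,4)
  grid max=1 at (0,1)
Step 5: ant0:(0,1)->E->(0,2) | ant1:(1,4)->N->(0,4)
  grid max=1 at (0,2)
Step 6: ant0:(0,2)->E->(0,3) | ant1:(0,4)->S->(1,4)
  grid max=1 at (0,3)
Final grid:
  0 0 0 1 0
  0 0 0 0 1
  0 0 0 0 0
  0 0 0 0 0
  0 0 0 0 0
Max pheromone 1 at (0,3)

Answer: (0,3)=1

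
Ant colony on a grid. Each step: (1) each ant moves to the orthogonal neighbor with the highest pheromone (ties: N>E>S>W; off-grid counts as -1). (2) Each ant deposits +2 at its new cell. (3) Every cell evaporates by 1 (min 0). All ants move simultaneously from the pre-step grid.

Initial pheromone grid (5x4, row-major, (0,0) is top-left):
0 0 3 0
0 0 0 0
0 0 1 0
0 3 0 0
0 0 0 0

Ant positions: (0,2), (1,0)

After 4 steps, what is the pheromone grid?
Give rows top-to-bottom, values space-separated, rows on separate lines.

After step 1: ants at (0,3),(0,0)
  1 0 2 1
  0 0 0 0
  0 0 0 0
  0 2 0 0
  0 0 0 0
After step 2: ants at (0,2),(0,1)
  0 1 3 0
  0 0 0 0
  0 0 0 0
  0 1 0 0
  0 0 0 0
After step 3: ants at (0,1),(0,2)
  0 2 4 0
  0 0 0 0
  0 0 0 0
  0 0 0 0
  0 0 0 0
After step 4: ants at (0,2),(0,1)
  0 3 5 0
  0 0 0 0
  0 0 0 0
  0 0 0 0
  0 0 0 0

0 3 5 0
0 0 0 0
0 0 0 0
0 0 0 0
0 0 0 0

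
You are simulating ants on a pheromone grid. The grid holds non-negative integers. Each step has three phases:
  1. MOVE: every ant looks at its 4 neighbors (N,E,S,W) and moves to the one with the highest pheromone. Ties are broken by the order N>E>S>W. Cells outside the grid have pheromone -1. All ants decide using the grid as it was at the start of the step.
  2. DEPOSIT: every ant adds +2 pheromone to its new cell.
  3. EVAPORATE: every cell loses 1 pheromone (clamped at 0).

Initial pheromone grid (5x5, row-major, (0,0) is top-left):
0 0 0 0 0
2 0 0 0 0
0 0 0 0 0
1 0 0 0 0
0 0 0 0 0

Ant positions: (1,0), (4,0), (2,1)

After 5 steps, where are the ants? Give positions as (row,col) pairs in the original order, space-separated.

Step 1: ant0:(1,0)->N->(0,0) | ant1:(4,0)->N->(3,0) | ant2:(2,1)->N->(1,1)
  grid max=2 at (3,0)
Step 2: ant0:(0,0)->S->(1,0) | ant1:(3,0)->N->(2,0) | ant2:(1,1)->W->(1,0)
  grid max=4 at (1,0)
Step 3: ant0:(1,0)->S->(2,0) | ant1:(2,0)->N->(1,0) | ant2:(1,0)->S->(2,0)
  grid max=5 at (1,0)
Step 4: ant0:(2,0)->N->(1,0) | ant1:(1,0)->S->(2,0) | ant2:(2,0)->N->(1,0)
  grid max=8 at (1,0)
Step 5: ant0:(1,0)->S->(2,0) | ant1:(2,0)->N->(1,0) | ant2:(1,0)->S->(2,0)
  grid max=9 at (1,0)

(2,0) (1,0) (2,0)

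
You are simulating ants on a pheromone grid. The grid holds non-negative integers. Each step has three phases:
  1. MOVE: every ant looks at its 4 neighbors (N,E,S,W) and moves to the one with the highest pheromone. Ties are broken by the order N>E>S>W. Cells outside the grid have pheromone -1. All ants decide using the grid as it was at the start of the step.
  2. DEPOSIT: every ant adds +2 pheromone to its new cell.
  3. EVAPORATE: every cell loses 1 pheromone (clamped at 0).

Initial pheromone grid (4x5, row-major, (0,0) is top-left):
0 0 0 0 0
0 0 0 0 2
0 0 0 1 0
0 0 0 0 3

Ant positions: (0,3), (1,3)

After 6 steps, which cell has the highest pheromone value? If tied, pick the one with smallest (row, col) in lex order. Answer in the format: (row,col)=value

Step 1: ant0:(0,3)->E->(0,4) | ant1:(1,3)->E->(1,4)
  grid max=3 at (1,4)
Step 2: ant0:(0,4)->S->(1,4) | ant1:(1,4)->N->(0,4)
  grid max=4 at (1,4)
Step 3: ant0:(1,4)->N->(0,4) | ant1:(0,4)->S->(1,4)
  grid max=5 at (1,4)
Step 4: ant0:(0,4)->S->(1,4) | ant1:(1,4)->N->(0,4)
  grid max=6 at (1,4)
Step 5: ant0:(1,4)->N->(0,4) | ant1:(0,4)->S->(1,4)
  grid max=7 at (1,4)
Step 6: ant0:(0,4)->S->(1,4) | ant1:(1,4)->N->(0,4)
  grid max=8 at (1,4)
Final grid:
  0 0 0 0 6
  0 0 0 0 8
  0 0 0 0 0
  0 0 0 0 0
Max pheromone 8 at (1,4)

Answer: (1,4)=8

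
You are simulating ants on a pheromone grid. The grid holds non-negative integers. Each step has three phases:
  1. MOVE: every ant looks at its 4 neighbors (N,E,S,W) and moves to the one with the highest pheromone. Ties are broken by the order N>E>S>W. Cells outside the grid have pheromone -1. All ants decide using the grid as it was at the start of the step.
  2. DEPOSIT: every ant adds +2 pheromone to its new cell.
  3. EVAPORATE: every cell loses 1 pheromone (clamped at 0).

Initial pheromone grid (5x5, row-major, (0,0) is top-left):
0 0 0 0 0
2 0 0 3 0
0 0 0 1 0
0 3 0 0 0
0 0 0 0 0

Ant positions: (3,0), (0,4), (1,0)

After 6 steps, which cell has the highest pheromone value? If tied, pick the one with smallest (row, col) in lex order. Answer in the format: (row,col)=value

Step 1: ant0:(3,0)->E->(3,1) | ant1:(0,4)->S->(1,4) | ant2:(1,0)->N->(0,0)
  grid max=4 at (3,1)
Step 2: ant0:(3,1)->N->(2,1) | ant1:(1,4)->W->(1,3) | ant2:(0,0)->S->(1,0)
  grid max=3 at (1,3)
Step 3: ant0:(2,1)->S->(3,1) | ant1:(1,3)->N->(0,3) | ant2:(1,0)->N->(0,0)
  grid max=4 at (3,1)
Step 4: ant0:(3,1)->N->(2,1) | ant1:(0,3)->S->(1,3) | ant2:(0,0)->S->(1,0)
  grid max=3 at (1,3)
Step 5: ant0:(2,1)->S->(3,1) | ant1:(1,3)->N->(0,3) | ant2:(1,0)->N->(0,0)
  grid max=4 at (3,1)
Step 6: ant0:(3,1)->N->(2,1) | ant1:(0,3)->S->(1,3) | ant2:(0,0)->S->(1,0)
  grid max=3 at (1,3)
Final grid:
  0 0 0 0 0
  2 0 0 3 0
  0 1 0 0 0
  0 3 0 0 0
  0 0 0 0 0
Max pheromone 3 at (1,3)

Answer: (1,3)=3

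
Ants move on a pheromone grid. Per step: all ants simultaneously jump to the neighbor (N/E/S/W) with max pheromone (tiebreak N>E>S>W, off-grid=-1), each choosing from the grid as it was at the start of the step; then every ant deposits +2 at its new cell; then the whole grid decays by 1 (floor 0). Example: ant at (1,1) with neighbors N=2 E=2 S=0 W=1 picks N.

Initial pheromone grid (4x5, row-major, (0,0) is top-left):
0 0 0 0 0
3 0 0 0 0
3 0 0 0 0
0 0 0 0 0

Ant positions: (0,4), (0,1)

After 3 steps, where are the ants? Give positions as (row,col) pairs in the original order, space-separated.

Step 1: ant0:(0,4)->S->(1,4) | ant1:(0,1)->E->(0,2)
  grid max=2 at (1,0)
Step 2: ant0:(1,4)->N->(0,4) | ant1:(0,2)->E->(0,3)
  grid max=1 at (0,3)
Step 3: ant0:(0,4)->W->(0,3) | ant1:(0,3)->E->(0,4)
  grid max=2 at (0,3)

(0,3) (0,4)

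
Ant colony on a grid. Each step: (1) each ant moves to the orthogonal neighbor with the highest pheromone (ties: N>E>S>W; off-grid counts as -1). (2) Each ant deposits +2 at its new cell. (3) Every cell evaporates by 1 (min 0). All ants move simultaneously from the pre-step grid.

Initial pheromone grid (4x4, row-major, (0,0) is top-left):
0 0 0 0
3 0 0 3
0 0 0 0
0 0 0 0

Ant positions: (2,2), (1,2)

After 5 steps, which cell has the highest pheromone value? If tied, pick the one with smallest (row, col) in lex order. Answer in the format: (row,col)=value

Step 1: ant0:(2,2)->N->(1,2) | ant1:(1,2)->E->(1,3)
  grid max=4 at (1,3)
Step 2: ant0:(1,2)->E->(1,3) | ant1:(1,3)->W->(1,2)
  grid max=5 at (1,3)
Step 3: ant0:(1,3)->W->(1,2) | ant1:(1,2)->E->(1,3)
  grid max=6 at (1,3)
Step 4: ant0:(1,2)->E->(1,3) | ant1:(1,3)->W->(1,2)
  grid max=7 at (1,3)
Step 5: ant0:(1,3)->W->(1,2) | ant1:(1,2)->E->(1,3)
  grid max=8 at (1,3)
Final grid:
  0 0 0 0
  0 0 5 8
  0 0 0 0
  0 0 0 0
Max pheromone 8 at (1,3)

Answer: (1,3)=8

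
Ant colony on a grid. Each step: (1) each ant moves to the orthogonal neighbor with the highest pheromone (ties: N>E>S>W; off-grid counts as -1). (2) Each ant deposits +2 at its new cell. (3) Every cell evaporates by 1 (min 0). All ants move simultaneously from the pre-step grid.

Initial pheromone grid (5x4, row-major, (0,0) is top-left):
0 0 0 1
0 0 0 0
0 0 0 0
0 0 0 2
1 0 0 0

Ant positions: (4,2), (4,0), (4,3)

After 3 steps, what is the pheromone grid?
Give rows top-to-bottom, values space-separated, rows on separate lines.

After step 1: ants at (3,2),(3,0),(3,3)
  0 0 0 0
  0 0 0 0
  0 0 0 0
  1 0 1 3
  0 0 0 0
After step 2: ants at (3,3),(2,0),(3,2)
  0 0 0 0
  0 0 0 0
  1 0 0 0
  0 0 2 4
  0 0 0 0
After step 3: ants at (3,2),(1,0),(3,3)
  0 0 0 0
  1 0 0 0
  0 0 0 0
  0 0 3 5
  0 0 0 0

0 0 0 0
1 0 0 0
0 0 0 0
0 0 3 5
0 0 0 0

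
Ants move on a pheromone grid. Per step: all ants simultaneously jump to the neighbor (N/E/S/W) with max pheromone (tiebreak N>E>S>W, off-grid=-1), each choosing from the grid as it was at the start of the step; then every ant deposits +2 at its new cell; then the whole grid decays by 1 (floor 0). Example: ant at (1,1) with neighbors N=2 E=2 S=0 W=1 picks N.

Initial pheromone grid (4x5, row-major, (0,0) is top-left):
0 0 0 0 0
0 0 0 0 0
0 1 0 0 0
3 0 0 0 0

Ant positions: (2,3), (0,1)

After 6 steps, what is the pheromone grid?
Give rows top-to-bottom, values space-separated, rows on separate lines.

After step 1: ants at (1,3),(0,2)
  0 0 1 0 0
  0 0 0 1 0
  0 0 0 0 0
  2 0 0 0 0
After step 2: ants at (0,3),(0,3)
  0 0 0 3 0
  0 0 0 0 0
  0 0 0 0 0
  1 0 0 0 0
After step 3: ants at (0,4),(0,4)
  0 0 0 2 3
  0 0 0 0 0
  0 0 0 0 0
  0 0 0 0 0
After step 4: ants at (0,3),(0,3)
  0 0 0 5 2
  0 0 0 0 0
  0 0 0 0 0
  0 0 0 0 0
After step 5: ants at (0,4),(0,4)
  0 0 0 4 5
  0 0 0 0 0
  0 0 0 0 0
  0 0 0 0 0
After step 6: ants at (0,3),(0,3)
  0 0 0 7 4
  0 0 0 0 0
  0 0 0 0 0
  0 0 0 0 0

0 0 0 7 4
0 0 0 0 0
0 0 0 0 0
0 0 0 0 0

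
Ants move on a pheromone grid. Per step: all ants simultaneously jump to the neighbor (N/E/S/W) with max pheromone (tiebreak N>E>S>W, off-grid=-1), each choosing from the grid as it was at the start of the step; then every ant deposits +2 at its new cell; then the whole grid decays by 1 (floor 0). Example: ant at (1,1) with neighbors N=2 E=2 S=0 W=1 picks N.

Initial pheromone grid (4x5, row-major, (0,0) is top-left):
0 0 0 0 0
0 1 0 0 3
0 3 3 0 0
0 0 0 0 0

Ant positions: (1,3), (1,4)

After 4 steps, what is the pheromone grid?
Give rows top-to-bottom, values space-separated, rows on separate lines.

After step 1: ants at (1,4),(0,4)
  0 0 0 0 1
  0 0 0 0 4
  0 2 2 0 0
  0 0 0 0 0
After step 2: ants at (0,4),(1,4)
  0 0 0 0 2
  0 0 0 0 5
  0 1 1 0 0
  0 0 0 0 0
After step 3: ants at (1,4),(0,4)
  0 0 0 0 3
  0 0 0 0 6
  0 0 0 0 0
  0 0 0 0 0
After step 4: ants at (0,4),(1,4)
  0 0 0 0 4
  0 0 0 0 7
  0 0 0 0 0
  0 0 0 0 0

0 0 0 0 4
0 0 0 0 7
0 0 0 0 0
0 0 0 0 0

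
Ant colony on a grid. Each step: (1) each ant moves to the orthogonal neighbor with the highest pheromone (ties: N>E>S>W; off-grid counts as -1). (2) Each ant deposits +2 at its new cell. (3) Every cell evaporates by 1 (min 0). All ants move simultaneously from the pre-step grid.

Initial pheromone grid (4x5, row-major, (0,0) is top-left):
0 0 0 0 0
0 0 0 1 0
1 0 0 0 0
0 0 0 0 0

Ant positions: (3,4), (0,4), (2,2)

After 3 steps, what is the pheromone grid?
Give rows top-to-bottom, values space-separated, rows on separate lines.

After step 1: ants at (2,4),(1,4),(1,2)
  0 0 0 0 0
  0 0 1 0 1
  0 0 0 0 1
  0 0 0 0 0
After step 2: ants at (1,4),(2,4),(0,2)
  0 0 1 0 0
  0 0 0 0 2
  0 0 0 0 2
  0 0 0 0 0
After step 3: ants at (2,4),(1,4),(0,3)
  0 0 0 1 0
  0 0 0 0 3
  0 0 0 0 3
  0 0 0 0 0

0 0 0 1 0
0 0 0 0 3
0 0 0 0 3
0 0 0 0 0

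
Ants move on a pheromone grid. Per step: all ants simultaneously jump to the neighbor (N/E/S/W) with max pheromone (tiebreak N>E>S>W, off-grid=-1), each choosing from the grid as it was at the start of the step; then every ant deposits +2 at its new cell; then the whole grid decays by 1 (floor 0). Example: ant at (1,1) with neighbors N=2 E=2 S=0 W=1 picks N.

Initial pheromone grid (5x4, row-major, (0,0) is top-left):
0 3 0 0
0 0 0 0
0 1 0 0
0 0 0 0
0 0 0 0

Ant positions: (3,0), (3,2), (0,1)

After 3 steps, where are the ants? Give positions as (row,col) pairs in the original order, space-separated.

Step 1: ant0:(3,0)->N->(2,0) | ant1:(3,2)->N->(2,2) | ant2:(0,1)->E->(0,2)
  grid max=2 at (0,1)
Step 2: ant0:(2,0)->N->(1,0) | ant1:(2,2)->N->(1,2) | ant2:(0,2)->W->(0,1)
  grid max=3 at (0,1)
Step 3: ant0:(1,0)->N->(0,0) | ant1:(1,2)->N->(0,2) | ant2:(0,1)->E->(0,2)
  grid max=3 at (0,2)

(0,0) (0,2) (0,2)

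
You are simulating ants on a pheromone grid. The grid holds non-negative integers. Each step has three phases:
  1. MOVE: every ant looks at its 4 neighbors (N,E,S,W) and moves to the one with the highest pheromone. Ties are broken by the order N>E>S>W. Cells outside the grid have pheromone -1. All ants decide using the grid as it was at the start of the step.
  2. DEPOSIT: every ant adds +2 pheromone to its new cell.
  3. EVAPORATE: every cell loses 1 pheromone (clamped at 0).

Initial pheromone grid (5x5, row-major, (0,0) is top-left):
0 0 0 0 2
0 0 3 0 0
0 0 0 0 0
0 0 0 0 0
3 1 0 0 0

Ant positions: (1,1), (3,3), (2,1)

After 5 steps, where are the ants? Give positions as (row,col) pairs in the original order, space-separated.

Step 1: ant0:(1,1)->E->(1,2) | ant1:(3,3)->N->(2,3) | ant2:(2,1)->N->(1,1)
  grid max=4 at (1,2)
Step 2: ant0:(1,2)->W->(1,1) | ant1:(2,3)->N->(1,3) | ant2:(1,1)->E->(1,2)
  grid max=5 at (1,2)
Step 3: ant0:(1,1)->E->(1,2) | ant1:(1,3)->W->(1,2) | ant2:(1,2)->W->(1,1)
  grid max=8 at (1,2)
Step 4: ant0:(1,2)->W->(1,1) | ant1:(1,2)->W->(1,1) | ant2:(1,1)->E->(1,2)
  grid max=9 at (1,2)
Step 5: ant0:(1,1)->E->(1,2) | ant1:(1,1)->E->(1,2) | ant2:(1,2)->W->(1,1)
  grid max=12 at (1,2)

(1,2) (1,2) (1,1)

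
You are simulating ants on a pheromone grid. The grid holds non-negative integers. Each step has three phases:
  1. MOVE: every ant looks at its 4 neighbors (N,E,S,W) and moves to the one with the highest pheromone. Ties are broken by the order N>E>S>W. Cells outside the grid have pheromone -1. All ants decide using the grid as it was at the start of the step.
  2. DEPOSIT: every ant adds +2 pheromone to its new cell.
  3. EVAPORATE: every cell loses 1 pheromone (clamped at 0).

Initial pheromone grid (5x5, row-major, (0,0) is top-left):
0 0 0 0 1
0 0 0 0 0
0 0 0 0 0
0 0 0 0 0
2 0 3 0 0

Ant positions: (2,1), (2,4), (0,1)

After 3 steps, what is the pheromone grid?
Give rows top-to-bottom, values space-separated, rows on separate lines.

After step 1: ants at (1,1),(1,4),(0,2)
  0 0 1 0 0
  0 1 0 0 1
  0 0 0 0 0
  0 0 0 0 0
  1 0 2 0 0
After step 2: ants at (0,1),(0,4),(0,3)
  0 1 0 1 1
  0 0 0 0 0
  0 0 0 0 0
  0 0 0 0 0
  0 0 1 0 0
After step 3: ants at (0,2),(0,3),(0,4)
  0 0 1 2 2
  0 0 0 0 0
  0 0 0 0 0
  0 0 0 0 0
  0 0 0 0 0

0 0 1 2 2
0 0 0 0 0
0 0 0 0 0
0 0 0 0 0
0 0 0 0 0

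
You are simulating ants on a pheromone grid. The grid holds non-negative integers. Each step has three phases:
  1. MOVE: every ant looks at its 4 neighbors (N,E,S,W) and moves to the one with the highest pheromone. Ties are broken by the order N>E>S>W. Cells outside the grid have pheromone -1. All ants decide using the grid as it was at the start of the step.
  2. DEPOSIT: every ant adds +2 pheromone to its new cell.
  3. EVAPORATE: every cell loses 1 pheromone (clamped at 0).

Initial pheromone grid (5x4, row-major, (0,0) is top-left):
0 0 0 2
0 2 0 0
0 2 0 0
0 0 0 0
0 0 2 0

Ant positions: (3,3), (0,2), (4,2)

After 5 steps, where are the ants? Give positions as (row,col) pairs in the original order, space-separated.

Step 1: ant0:(3,3)->N->(2,3) | ant1:(0,2)->E->(0,3) | ant2:(4,2)->N->(3,2)
  grid max=3 at (0,3)
Step 2: ant0:(2,3)->N->(1,3) | ant1:(0,3)->S->(1,3) | ant2:(3,2)->S->(4,2)
  grid max=3 at (1,3)
Step 3: ant0:(1,3)->N->(0,3) | ant1:(1,3)->N->(0,3) | ant2:(4,2)->N->(3,2)
  grid max=5 at (0,3)
Step 4: ant0:(0,3)->S->(1,3) | ant1:(0,3)->S->(1,3) | ant2:(3,2)->S->(4,2)
  grid max=5 at (1,3)
Step 5: ant0:(1,3)->N->(0,3) | ant1:(1,3)->N->(0,3) | ant2:(4,2)->N->(3,2)
  grid max=7 at (0,3)

(0,3) (0,3) (3,2)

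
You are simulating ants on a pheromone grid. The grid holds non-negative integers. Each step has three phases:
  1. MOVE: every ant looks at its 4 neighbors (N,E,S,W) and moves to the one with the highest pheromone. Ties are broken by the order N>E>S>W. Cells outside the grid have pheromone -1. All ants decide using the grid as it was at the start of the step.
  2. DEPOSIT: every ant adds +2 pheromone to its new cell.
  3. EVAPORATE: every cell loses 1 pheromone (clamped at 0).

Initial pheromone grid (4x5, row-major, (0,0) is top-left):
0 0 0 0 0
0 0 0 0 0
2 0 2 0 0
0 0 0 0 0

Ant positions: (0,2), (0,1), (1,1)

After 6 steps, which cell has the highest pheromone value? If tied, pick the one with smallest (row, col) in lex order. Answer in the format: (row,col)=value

Step 1: ant0:(0,2)->E->(0,3) | ant1:(0,1)->E->(0,2) | ant2:(1,1)->N->(0,1)
  grid max=1 at (0,1)
Step 2: ant0:(0,3)->W->(0,2) | ant1:(0,2)->E->(0,3) | ant2:(0,1)->E->(0,2)
  grid max=4 at (0,2)
Step 3: ant0:(0,2)->E->(0,3) | ant1:(0,3)->W->(0,2) | ant2:(0,2)->E->(0,3)
  grid max=5 at (0,2)
Step 4: ant0:(0,3)->W->(0,2) | ant1:(0,2)->E->(0,3) | ant2:(0,3)->W->(0,2)
  grid max=8 at (0,2)
Step 5: ant0:(0,2)->E->(0,3) | ant1:(0,3)->W->(0,2) | ant2:(0,2)->E->(0,3)
  grid max=9 at (0,2)
Step 6: ant0:(0,3)->W->(0,2) | ant1:(0,2)->E->(0,3) | ant2:(0,3)->W->(0,2)
  grid max=12 at (0,2)
Final grid:
  0 0 12 10 0
  0 0 0 0 0
  0 0 0 0 0
  0 0 0 0 0
Max pheromone 12 at (0,2)

Answer: (0,2)=12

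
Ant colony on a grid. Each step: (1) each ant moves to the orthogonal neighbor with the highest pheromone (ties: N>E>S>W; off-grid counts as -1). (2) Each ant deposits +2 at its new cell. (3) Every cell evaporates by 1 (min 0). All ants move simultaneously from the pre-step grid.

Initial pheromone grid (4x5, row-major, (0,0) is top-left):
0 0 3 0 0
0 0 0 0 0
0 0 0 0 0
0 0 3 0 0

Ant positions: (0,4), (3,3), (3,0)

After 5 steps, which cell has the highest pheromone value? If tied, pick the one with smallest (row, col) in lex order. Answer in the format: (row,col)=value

Step 1: ant0:(0,4)->S->(1,4) | ant1:(3,3)->W->(3,2) | ant2:(3,0)->N->(2,0)
  grid max=4 at (3,2)
Step 2: ant0:(1,4)->N->(0,4) | ant1:(3,2)->N->(2,2) | ant2:(2,0)->N->(1,0)
  grid max=3 at (3,2)
Step 3: ant0:(0,4)->S->(1,4) | ant1:(2,2)->S->(3,2) | ant2:(1,0)->N->(0,0)
  grid max=4 at (3,2)
Step 4: ant0:(1,4)->N->(0,4) | ant1:(3,2)->N->(2,2) | ant2:(0,0)->E->(0,1)
  grid max=3 at (3,2)
Step 5: ant0:(0,4)->S->(1,4) | ant1:(2,2)->S->(3,2) | ant2:(0,1)->E->(0,2)
  grid max=4 at (3,2)
Final grid:
  0 0 1 0 0
  0 0 0 0 1
  0 0 0 0 0
  0 0 4 0 0
Max pheromone 4 at (3,2)

Answer: (3,2)=4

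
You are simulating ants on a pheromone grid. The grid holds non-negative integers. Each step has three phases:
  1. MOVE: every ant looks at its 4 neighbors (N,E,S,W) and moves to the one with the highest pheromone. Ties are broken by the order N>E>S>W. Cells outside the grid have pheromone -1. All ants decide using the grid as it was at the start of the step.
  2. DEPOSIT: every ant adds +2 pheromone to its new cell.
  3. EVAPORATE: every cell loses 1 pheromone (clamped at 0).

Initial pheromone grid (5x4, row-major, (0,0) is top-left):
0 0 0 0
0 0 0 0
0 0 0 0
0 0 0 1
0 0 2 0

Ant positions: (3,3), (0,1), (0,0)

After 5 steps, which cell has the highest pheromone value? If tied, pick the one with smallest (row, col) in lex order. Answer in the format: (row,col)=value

Answer: (0,1)=7

Derivation:
Step 1: ant0:(3,3)->N->(2,3) | ant1:(0,1)->E->(0,2) | ant2:(0,0)->E->(0,1)
  grid max=1 at (0,1)
Step 2: ant0:(2,3)->N->(1,3) | ant1:(0,2)->W->(0,1) | ant2:(0,1)->E->(0,2)
  grid max=2 at (0,1)
Step 3: ant0:(1,3)->N->(0,3) | ant1:(0,1)->E->(0,2) | ant2:(0,2)->W->(0,1)
  grid max=3 at (0,1)
Step 4: ant0:(0,3)->W->(0,2) | ant1:(0,2)->W->(0,1) | ant2:(0,1)->E->(0,2)
  grid max=6 at (0,2)
Step 5: ant0:(0,2)->W->(0,1) | ant1:(0,1)->E->(0,2) | ant2:(0,2)->W->(0,1)
  grid max=7 at (0,1)
Final grid:
  0 7 7 0
  0 0 0 0
  0 0 0 0
  0 0 0 0
  0 0 0 0
Max pheromone 7 at (0,1)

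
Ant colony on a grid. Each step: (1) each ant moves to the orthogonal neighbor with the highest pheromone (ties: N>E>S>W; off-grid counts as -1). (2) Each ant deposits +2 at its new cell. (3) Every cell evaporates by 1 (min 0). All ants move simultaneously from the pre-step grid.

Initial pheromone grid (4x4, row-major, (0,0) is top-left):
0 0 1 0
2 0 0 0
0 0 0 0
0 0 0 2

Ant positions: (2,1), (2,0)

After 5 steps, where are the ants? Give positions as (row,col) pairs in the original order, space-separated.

Step 1: ant0:(2,1)->N->(1,1) | ant1:(2,0)->N->(1,0)
  grid max=3 at (1,0)
Step 2: ant0:(1,1)->W->(1,0) | ant1:(1,0)->E->(1,1)
  grid max=4 at (1,0)
Step 3: ant0:(1,0)->E->(1,1) | ant1:(1,1)->W->(1,0)
  grid max=5 at (1,0)
Step 4: ant0:(1,1)->W->(1,0) | ant1:(1,0)->E->(1,1)
  grid max=6 at (1,0)
Step 5: ant0:(1,0)->E->(1,1) | ant1:(1,1)->W->(1,0)
  grid max=7 at (1,0)

(1,1) (1,0)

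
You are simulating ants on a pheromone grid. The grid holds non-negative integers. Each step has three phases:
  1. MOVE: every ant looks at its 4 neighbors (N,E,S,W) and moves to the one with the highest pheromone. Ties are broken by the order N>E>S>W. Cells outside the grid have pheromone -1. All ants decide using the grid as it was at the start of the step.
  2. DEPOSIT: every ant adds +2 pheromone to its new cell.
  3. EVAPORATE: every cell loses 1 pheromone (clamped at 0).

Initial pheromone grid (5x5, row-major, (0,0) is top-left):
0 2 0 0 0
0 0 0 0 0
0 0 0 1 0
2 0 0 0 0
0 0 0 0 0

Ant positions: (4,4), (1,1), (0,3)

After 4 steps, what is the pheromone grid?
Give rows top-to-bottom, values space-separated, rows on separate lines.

After step 1: ants at (3,4),(0,1),(0,4)
  0 3 0 0 1
  0 0 0 0 0
  0 0 0 0 0
  1 0 0 0 1
  0 0 0 0 0
After step 2: ants at (2,4),(0,2),(1,4)
  0 2 1 0 0
  0 0 0 0 1
  0 0 0 0 1
  0 0 0 0 0
  0 0 0 0 0
After step 3: ants at (1,4),(0,1),(2,4)
  0 3 0 0 0
  0 0 0 0 2
  0 0 0 0 2
  0 0 0 0 0
  0 0 0 0 0
After step 4: ants at (2,4),(0,2),(1,4)
  0 2 1 0 0
  0 0 0 0 3
  0 0 0 0 3
  0 0 0 0 0
  0 0 0 0 0

0 2 1 0 0
0 0 0 0 3
0 0 0 0 3
0 0 0 0 0
0 0 0 0 0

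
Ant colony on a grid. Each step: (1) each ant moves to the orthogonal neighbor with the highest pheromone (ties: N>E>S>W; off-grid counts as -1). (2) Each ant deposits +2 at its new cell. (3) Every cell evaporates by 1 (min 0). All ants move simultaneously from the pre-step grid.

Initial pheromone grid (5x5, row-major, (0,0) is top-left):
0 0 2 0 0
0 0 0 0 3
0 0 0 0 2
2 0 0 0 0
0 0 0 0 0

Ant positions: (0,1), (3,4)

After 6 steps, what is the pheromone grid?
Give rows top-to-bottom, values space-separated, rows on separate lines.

After step 1: ants at (0,2),(2,4)
  0 0 3 0 0
  0 0 0 0 2
  0 0 0 0 3
  1 0 0 0 0
  0 0 0 0 0
After step 2: ants at (0,3),(1,4)
  0 0 2 1 0
  0 0 0 0 3
  0 0 0 0 2
  0 0 0 0 0
  0 0 0 0 0
After step 3: ants at (0,2),(2,4)
  0 0 3 0 0
  0 0 0 0 2
  0 0 0 0 3
  0 0 0 0 0
  0 0 0 0 0
After step 4: ants at (0,3),(1,4)
  0 0 2 1 0
  0 0 0 0 3
  0 0 0 0 2
  0 0 0 0 0
  0 0 0 0 0
After step 5: ants at (0,2),(2,4)
  0 0 3 0 0
  0 0 0 0 2
  0 0 0 0 3
  0 0 0 0 0
  0 0 0 0 0
After step 6: ants at (0,3),(1,4)
  0 0 2 1 0
  0 0 0 0 3
  0 0 0 0 2
  0 0 0 0 0
  0 0 0 0 0

0 0 2 1 0
0 0 0 0 3
0 0 0 0 2
0 0 0 0 0
0 0 0 0 0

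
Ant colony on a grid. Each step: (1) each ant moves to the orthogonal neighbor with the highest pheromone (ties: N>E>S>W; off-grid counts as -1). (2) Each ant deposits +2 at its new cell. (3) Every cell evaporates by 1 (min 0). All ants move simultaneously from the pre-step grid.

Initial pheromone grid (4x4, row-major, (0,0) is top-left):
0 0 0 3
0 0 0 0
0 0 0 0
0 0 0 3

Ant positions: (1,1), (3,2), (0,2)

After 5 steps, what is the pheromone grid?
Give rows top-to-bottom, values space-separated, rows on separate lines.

After step 1: ants at (0,1),(3,3),(0,3)
  0 1 0 4
  0 0 0 0
  0 0 0 0
  0 0 0 4
After step 2: ants at (0,2),(2,3),(1,3)
  0 0 1 3
  0 0 0 1
  0 0 0 1
  0 0 0 3
After step 3: ants at (0,3),(3,3),(0,3)
  0 0 0 6
  0 0 0 0
  0 0 0 0
  0 0 0 4
After step 4: ants at (1,3),(2,3),(1,3)
  0 0 0 5
  0 0 0 3
  0 0 0 1
  0 0 0 3
After step 5: ants at (0,3),(1,3),(0,3)
  0 0 0 8
  0 0 0 4
  0 0 0 0
  0 0 0 2

0 0 0 8
0 0 0 4
0 0 0 0
0 0 0 2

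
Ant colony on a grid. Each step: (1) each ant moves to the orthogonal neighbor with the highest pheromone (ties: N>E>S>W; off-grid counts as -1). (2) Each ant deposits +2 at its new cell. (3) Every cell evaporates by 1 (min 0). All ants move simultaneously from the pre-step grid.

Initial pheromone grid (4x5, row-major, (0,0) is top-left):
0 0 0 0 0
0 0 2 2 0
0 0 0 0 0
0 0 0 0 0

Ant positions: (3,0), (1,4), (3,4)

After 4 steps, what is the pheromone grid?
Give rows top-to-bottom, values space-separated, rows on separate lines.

After step 1: ants at (2,0),(1,3),(2,4)
  0 0 0 0 0
  0 0 1 3 0
  1 0 0 0 1
  0 0 0 0 0
After step 2: ants at (1,0),(1,2),(1,4)
  0 0 0 0 0
  1 0 2 2 1
  0 0 0 0 0
  0 0 0 0 0
After step 3: ants at (0,0),(1,3),(1,3)
  1 0 0 0 0
  0 0 1 5 0
  0 0 0 0 0
  0 0 0 0 0
After step 4: ants at (0,1),(1,2),(1,2)
  0 1 0 0 0
  0 0 4 4 0
  0 0 0 0 0
  0 0 0 0 0

0 1 0 0 0
0 0 4 4 0
0 0 0 0 0
0 0 0 0 0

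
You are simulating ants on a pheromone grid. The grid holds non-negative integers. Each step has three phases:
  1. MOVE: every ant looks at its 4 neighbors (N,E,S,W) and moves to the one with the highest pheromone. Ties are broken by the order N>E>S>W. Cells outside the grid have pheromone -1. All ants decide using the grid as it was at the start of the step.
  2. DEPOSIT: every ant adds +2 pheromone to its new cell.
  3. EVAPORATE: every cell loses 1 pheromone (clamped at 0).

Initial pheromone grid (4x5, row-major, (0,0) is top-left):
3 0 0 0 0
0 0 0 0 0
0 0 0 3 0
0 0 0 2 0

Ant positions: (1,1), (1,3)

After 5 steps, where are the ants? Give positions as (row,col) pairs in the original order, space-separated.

Step 1: ant0:(1,1)->N->(0,1) | ant1:(1,3)->S->(2,3)
  grid max=4 at (2,3)
Step 2: ant0:(0,1)->W->(0,0) | ant1:(2,3)->S->(3,3)
  grid max=3 at (0,0)
Step 3: ant0:(0,0)->E->(0,1) | ant1:(3,3)->N->(2,3)
  grid max=4 at (2,3)
Step 4: ant0:(0,1)->W->(0,0) | ant1:(2,3)->S->(3,3)
  grid max=3 at (0,0)
Step 5: ant0:(0,0)->E->(0,1) | ant1:(3,3)->N->(2,3)
  grid max=4 at (2,3)

(0,1) (2,3)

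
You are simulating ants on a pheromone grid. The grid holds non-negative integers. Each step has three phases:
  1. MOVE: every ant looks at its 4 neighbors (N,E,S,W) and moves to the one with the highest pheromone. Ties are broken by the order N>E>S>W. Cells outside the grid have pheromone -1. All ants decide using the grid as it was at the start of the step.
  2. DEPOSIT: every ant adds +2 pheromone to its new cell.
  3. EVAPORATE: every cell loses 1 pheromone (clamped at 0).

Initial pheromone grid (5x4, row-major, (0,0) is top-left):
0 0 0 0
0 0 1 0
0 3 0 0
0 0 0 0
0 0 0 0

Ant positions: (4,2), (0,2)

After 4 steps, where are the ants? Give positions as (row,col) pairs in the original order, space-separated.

Step 1: ant0:(4,2)->N->(3,2) | ant1:(0,2)->S->(1,2)
  grid max=2 at (1,2)
Step 2: ant0:(3,2)->N->(2,2) | ant1:(1,2)->N->(0,2)
  grid max=1 at (0,2)
Step 3: ant0:(2,2)->N->(1,2) | ant1:(0,2)->S->(1,2)
  grid max=4 at (1,2)
Step 4: ant0:(1,2)->N->(0,2) | ant1:(1,2)->N->(0,2)
  grid max=3 at (0,2)

(0,2) (0,2)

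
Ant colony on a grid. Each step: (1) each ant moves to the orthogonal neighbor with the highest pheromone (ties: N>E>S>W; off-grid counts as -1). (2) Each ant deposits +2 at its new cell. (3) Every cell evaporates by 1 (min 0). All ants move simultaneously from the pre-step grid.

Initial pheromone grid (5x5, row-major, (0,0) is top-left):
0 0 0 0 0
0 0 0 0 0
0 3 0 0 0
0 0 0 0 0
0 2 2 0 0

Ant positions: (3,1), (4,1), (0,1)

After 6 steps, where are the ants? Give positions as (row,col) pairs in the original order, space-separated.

Step 1: ant0:(3,1)->N->(2,1) | ant1:(4,1)->E->(4,2) | ant2:(0,1)->E->(0,2)
  grid max=4 at (2,1)
Step 2: ant0:(2,1)->N->(1,1) | ant1:(4,2)->W->(4,1) | ant2:(0,2)->E->(0,3)
  grid max=3 at (2,1)
Step 3: ant0:(1,1)->S->(2,1) | ant1:(4,1)->E->(4,2) | ant2:(0,3)->E->(0,4)
  grid max=4 at (2,1)
Step 4: ant0:(2,1)->N->(1,1) | ant1:(4,2)->W->(4,1) | ant2:(0,4)->S->(1,4)
  grid max=3 at (2,1)
Step 5: ant0:(1,1)->S->(2,1) | ant1:(4,1)->E->(4,2) | ant2:(1,4)->N->(0,4)
  grid max=4 at (2,1)
Step 6: ant0:(2,1)->N->(1,1) | ant1:(4,2)->W->(4,1) | ant2:(0,4)->S->(1,4)
  grid max=3 at (2,1)

(1,1) (4,1) (1,4)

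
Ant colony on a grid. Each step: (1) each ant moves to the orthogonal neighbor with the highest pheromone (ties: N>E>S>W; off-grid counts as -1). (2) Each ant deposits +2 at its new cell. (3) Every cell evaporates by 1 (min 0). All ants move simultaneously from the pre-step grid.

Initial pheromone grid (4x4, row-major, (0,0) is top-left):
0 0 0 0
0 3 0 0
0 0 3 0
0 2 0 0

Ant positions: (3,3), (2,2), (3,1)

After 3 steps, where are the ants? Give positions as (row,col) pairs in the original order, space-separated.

Step 1: ant0:(3,3)->N->(2,3) | ant1:(2,2)->N->(1,2) | ant2:(3,1)->N->(2,1)
  grid max=2 at (1,1)
Step 2: ant0:(2,3)->W->(2,2) | ant1:(1,2)->S->(2,2) | ant2:(2,1)->N->(1,1)
  grid max=5 at (2,2)
Step 3: ant0:(2,2)->N->(1,2) | ant1:(2,2)->N->(1,2) | ant2:(1,1)->N->(0,1)
  grid max=4 at (2,2)

(1,2) (1,2) (0,1)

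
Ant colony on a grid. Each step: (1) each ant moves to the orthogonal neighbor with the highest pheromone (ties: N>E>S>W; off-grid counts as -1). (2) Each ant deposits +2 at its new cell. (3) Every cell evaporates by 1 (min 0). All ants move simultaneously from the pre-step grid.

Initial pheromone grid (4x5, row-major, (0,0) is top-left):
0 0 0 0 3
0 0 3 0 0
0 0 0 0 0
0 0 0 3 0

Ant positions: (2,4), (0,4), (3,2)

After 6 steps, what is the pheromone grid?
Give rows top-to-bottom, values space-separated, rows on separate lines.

After step 1: ants at (1,4),(1,4),(3,3)
  0 0 0 0 2
  0 0 2 0 3
  0 0 0 0 0
  0 0 0 4 0
After step 2: ants at (0,4),(0,4),(2,3)
  0 0 0 0 5
  0 0 1 0 2
  0 0 0 1 0
  0 0 0 3 0
After step 3: ants at (1,4),(1,4),(3,3)
  0 0 0 0 4
  0 0 0 0 5
  0 0 0 0 0
  0 0 0 4 0
After step 4: ants at (0,4),(0,4),(2,3)
  0 0 0 0 7
  0 0 0 0 4
  0 0 0 1 0
  0 0 0 3 0
After step 5: ants at (1,4),(1,4),(3,3)
  0 0 0 0 6
  0 0 0 0 7
  0 0 0 0 0
  0 0 0 4 0
After step 6: ants at (0,4),(0,4),(2,3)
  0 0 0 0 9
  0 0 0 0 6
  0 0 0 1 0
  0 0 0 3 0

0 0 0 0 9
0 0 0 0 6
0 0 0 1 0
0 0 0 3 0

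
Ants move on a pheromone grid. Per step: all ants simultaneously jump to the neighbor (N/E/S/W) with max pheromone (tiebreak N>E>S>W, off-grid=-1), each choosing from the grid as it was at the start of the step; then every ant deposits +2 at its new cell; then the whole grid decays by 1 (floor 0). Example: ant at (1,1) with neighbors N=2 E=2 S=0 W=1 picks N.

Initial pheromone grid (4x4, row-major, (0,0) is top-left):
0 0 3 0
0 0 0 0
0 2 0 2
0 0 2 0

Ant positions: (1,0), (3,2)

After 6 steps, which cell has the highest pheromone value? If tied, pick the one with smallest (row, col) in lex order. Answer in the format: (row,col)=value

Step 1: ant0:(1,0)->N->(0,0) | ant1:(3,2)->N->(2,2)
  grid max=2 at (0,2)
Step 2: ant0:(0,0)->E->(0,1) | ant1:(2,2)->E->(2,3)
  grid max=2 at (2,3)
Step 3: ant0:(0,1)->E->(0,2) | ant1:(2,3)->N->(1,3)
  grid max=2 at (0,2)
Step 4: ant0:(0,2)->E->(0,3) | ant1:(1,3)->S->(2,3)
  grid max=2 at (2,3)
Step 5: ant0:(0,3)->W->(0,2) | ant1:(2,3)->N->(1,3)
  grid max=2 at (0,2)
Step 6: ant0:(0,2)->E->(0,3) | ant1:(1,3)->S->(2,3)
  grid max=2 at (2,3)
Final grid:
  0 0 1 1
  0 0 0 0
  0 0 0 2
  0 0 0 0
Max pheromone 2 at (2,3)

Answer: (2,3)=2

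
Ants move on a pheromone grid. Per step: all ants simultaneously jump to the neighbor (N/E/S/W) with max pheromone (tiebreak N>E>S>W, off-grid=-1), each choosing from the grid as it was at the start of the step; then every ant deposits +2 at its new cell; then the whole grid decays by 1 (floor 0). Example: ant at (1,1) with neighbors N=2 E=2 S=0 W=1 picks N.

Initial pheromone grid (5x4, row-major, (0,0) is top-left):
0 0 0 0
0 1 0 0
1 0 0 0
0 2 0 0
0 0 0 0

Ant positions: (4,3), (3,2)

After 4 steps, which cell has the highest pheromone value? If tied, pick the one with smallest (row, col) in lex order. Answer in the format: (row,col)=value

Answer: (3,1)=2

Derivation:
Step 1: ant0:(4,3)->N->(3,3) | ant1:(3,2)->W->(3,1)
  grid max=3 at (3,1)
Step 2: ant0:(3,3)->N->(2,3) | ant1:(3,1)->N->(2,1)
  grid max=2 at (3,1)
Step 3: ant0:(2,3)->N->(1,3) | ant1:(2,1)->S->(3,1)
  grid max=3 at (3,1)
Step 4: ant0:(1,3)->N->(0,3) | ant1:(3,1)->N->(2,1)
  grid max=2 at (3,1)
Final grid:
  0 0 0 1
  0 0 0 0
  0 1 0 0
  0 2 0 0
  0 0 0 0
Max pheromone 2 at (3,1)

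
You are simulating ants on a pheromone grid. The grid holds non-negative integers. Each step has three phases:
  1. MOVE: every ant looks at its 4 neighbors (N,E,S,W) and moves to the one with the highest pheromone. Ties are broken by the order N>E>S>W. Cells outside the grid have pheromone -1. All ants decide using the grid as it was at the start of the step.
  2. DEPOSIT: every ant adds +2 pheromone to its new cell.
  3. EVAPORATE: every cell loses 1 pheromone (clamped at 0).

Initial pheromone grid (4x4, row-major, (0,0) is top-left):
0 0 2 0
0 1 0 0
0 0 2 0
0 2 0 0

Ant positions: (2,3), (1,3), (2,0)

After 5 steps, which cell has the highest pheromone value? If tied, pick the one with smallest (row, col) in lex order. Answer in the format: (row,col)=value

Answer: (0,2)=7

Derivation:
Step 1: ant0:(2,3)->W->(2,2) | ant1:(1,3)->N->(0,3) | ant2:(2,0)->N->(1,0)
  grid max=3 at (2,2)
Step 2: ant0:(2,2)->N->(1,2) | ant1:(0,3)->W->(0,2) | ant2:(1,0)->N->(0,0)
  grid max=2 at (0,2)
Step 3: ant0:(1,2)->N->(0,2) | ant1:(0,2)->S->(1,2) | ant2:(0,0)->E->(0,1)
  grid max=3 at (0,2)
Step 4: ant0:(0,2)->S->(1,2) | ant1:(1,2)->N->(0,2) | ant2:(0,1)->E->(0,2)
  grid max=6 at (0,2)
Step 5: ant0:(1,2)->N->(0,2) | ant1:(0,2)->S->(1,2) | ant2:(0,2)->S->(1,2)
  grid max=7 at (0,2)
Final grid:
  0 0 7 0
  0 0 6 0
  0 0 0 0
  0 0 0 0
Max pheromone 7 at (0,2)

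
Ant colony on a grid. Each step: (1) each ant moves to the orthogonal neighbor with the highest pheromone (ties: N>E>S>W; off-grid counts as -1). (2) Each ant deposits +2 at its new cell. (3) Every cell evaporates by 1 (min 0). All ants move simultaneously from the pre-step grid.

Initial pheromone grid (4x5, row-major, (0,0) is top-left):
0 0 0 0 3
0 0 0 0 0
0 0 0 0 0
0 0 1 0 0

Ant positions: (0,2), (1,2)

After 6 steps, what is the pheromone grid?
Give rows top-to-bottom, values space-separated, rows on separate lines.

After step 1: ants at (0,3),(0,2)
  0 0 1 1 2
  0 0 0 0 0
  0 0 0 0 0
  0 0 0 0 0
After step 2: ants at (0,4),(0,3)
  0 0 0 2 3
  0 0 0 0 0
  0 0 0 0 0
  0 0 0 0 0
After step 3: ants at (0,3),(0,4)
  0 0 0 3 4
  0 0 0 0 0
  0 0 0 0 0
  0 0 0 0 0
After step 4: ants at (0,4),(0,3)
  0 0 0 4 5
  0 0 0 0 0
  0 0 0 0 0
  0 0 0 0 0
After step 5: ants at (0,3),(0,4)
  0 0 0 5 6
  0 0 0 0 0
  0 0 0 0 0
  0 0 0 0 0
After step 6: ants at (0,4),(0,3)
  0 0 0 6 7
  0 0 0 0 0
  0 0 0 0 0
  0 0 0 0 0

0 0 0 6 7
0 0 0 0 0
0 0 0 0 0
0 0 0 0 0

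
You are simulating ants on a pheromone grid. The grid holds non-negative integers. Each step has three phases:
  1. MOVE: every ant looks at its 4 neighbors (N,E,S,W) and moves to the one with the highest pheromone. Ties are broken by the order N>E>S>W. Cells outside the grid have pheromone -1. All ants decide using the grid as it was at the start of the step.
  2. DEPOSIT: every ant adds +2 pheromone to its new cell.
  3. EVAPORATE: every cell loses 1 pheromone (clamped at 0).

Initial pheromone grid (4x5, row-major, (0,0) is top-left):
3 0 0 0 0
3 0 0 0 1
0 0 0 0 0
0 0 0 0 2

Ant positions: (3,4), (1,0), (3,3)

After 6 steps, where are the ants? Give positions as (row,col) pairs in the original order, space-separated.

Step 1: ant0:(3,4)->N->(2,4) | ant1:(1,0)->N->(0,0) | ant2:(3,3)->E->(3,4)
  grid max=4 at (0,0)
Step 2: ant0:(2,4)->S->(3,4) | ant1:(0,0)->S->(1,0) | ant2:(3,4)->N->(2,4)
  grid max=4 at (3,4)
Step 3: ant0:(3,4)->N->(2,4) | ant1:(1,0)->N->(0,0) | ant2:(2,4)->S->(3,4)
  grid max=5 at (3,4)
Step 4: ant0:(2,4)->S->(3,4) | ant1:(0,0)->S->(1,0) | ant2:(3,4)->N->(2,4)
  grid max=6 at (3,4)
Step 5: ant0:(3,4)->N->(2,4) | ant1:(1,0)->N->(0,0) | ant2:(2,4)->S->(3,4)
  grid max=7 at (3,4)
Step 6: ant0:(2,4)->S->(3,4) | ant1:(0,0)->S->(1,0) | ant2:(3,4)->N->(2,4)
  grid max=8 at (3,4)

(3,4) (1,0) (2,4)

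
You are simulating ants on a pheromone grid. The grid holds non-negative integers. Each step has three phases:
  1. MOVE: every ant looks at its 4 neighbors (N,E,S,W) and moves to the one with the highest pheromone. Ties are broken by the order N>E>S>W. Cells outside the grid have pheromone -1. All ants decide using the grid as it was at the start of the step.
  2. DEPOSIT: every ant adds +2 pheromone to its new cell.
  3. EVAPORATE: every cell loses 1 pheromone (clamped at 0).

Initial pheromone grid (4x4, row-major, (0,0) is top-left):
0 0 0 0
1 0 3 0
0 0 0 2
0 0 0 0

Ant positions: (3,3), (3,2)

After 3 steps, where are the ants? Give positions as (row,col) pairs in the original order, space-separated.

Step 1: ant0:(3,3)->N->(2,3) | ant1:(3,2)->N->(2,2)
  grid max=3 at (2,3)
Step 2: ant0:(2,3)->W->(2,2) | ant1:(2,2)->E->(2,3)
  grid max=4 at (2,3)
Step 3: ant0:(2,2)->E->(2,3) | ant1:(2,3)->W->(2,2)
  grid max=5 at (2,3)

(2,3) (2,2)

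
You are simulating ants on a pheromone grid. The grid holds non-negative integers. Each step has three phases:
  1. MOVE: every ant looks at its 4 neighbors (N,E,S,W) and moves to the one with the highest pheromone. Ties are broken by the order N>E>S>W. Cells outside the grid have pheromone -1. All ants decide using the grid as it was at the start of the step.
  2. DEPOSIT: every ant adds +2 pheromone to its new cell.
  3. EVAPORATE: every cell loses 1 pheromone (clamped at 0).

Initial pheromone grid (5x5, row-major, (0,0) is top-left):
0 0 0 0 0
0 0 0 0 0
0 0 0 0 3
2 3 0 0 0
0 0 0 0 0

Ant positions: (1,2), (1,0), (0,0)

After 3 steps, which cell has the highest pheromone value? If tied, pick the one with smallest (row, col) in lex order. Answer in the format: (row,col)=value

Step 1: ant0:(1,2)->N->(0,2) | ant1:(1,0)->N->(0,0) | ant2:(0,0)->E->(0,1)
  grid max=2 at (2,4)
Step 2: ant0:(0,2)->W->(0,1) | ant1:(0,0)->E->(0,1) | ant2:(0,1)->E->(0,2)
  grid max=4 at (0,1)
Step 3: ant0:(0,1)->E->(0,2) | ant1:(0,1)->E->(0,2) | ant2:(0,2)->W->(0,1)
  grid max=5 at (0,1)
Final grid:
  0 5 5 0 0
  0 0 0 0 0
  0 0 0 0 0
  0 0 0 0 0
  0 0 0 0 0
Max pheromone 5 at (0,1)

Answer: (0,1)=5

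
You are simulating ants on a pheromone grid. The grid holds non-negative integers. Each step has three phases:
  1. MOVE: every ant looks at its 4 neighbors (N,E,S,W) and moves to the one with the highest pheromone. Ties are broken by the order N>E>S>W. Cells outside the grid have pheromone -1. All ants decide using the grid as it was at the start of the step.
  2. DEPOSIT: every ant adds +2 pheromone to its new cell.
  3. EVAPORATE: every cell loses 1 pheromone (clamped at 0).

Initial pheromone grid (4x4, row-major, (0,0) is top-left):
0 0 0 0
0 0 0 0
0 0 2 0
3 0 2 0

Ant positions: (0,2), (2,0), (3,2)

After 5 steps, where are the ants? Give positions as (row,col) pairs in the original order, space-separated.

Step 1: ant0:(0,2)->E->(0,3) | ant1:(2,0)->S->(3,0) | ant2:(3,2)->N->(2,2)
  grid max=4 at (3,0)
Step 2: ant0:(0,3)->S->(1,3) | ant1:(3,0)->N->(2,0) | ant2:(2,2)->S->(3,2)
  grid max=3 at (3,0)
Step 3: ant0:(1,3)->N->(0,3) | ant1:(2,0)->S->(3,0) | ant2:(3,2)->N->(2,2)
  grid max=4 at (3,0)
Step 4: ant0:(0,3)->S->(1,3) | ant1:(3,0)->N->(2,0) | ant2:(2,2)->S->(3,2)
  grid max=3 at (3,0)
Step 5: ant0:(1,3)->N->(0,3) | ant1:(2,0)->S->(3,0) | ant2:(3,2)->N->(2,2)
  grid max=4 at (3,0)

(0,3) (3,0) (2,2)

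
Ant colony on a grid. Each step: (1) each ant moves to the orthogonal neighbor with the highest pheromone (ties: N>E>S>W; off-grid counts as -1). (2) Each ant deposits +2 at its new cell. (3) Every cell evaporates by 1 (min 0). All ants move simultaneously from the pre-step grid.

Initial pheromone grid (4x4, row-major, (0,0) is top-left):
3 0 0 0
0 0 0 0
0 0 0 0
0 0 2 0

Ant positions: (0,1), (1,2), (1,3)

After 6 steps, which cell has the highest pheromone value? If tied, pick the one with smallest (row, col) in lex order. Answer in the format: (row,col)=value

Answer: (0,2)=8

Derivation:
Step 1: ant0:(0,1)->W->(0,0) | ant1:(1,2)->N->(0,2) | ant2:(1,3)->N->(0,3)
  grid max=4 at (0,0)
Step 2: ant0:(0,0)->E->(0,1) | ant1:(0,2)->E->(0,3) | ant2:(0,3)->W->(0,2)
  grid max=3 at (0,0)
Step 3: ant0:(0,1)->W->(0,0) | ant1:(0,3)->W->(0,2) | ant2:(0,2)->E->(0,3)
  grid max=4 at (0,0)
Step 4: ant0:(0,0)->E->(0,1) | ant1:(0,2)->E->(0,3) | ant2:(0,3)->W->(0,2)
  grid max=4 at (0,2)
Step 5: ant0:(0,1)->E->(0,2) | ant1:(0,3)->W->(0,2) | ant2:(0,2)->E->(0,3)
  grid max=7 at (0,2)
Step 6: ant0:(0,2)->E->(0,3) | ant1:(0,2)->E->(0,3) | ant2:(0,3)->W->(0,2)
  grid max=8 at (0,2)
Final grid:
  1 0 8 8
  0 0 0 0
  0 0 0 0
  0 0 0 0
Max pheromone 8 at (0,2)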